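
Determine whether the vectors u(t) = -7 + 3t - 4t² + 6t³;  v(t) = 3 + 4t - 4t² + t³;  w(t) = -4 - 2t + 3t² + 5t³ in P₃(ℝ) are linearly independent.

Take coordinates with respect to the standard basis {1, t, …, t³}.
Row-reduce the matrix whose columns are u, v, w.
The reduction yields 3 nonzero rows, so the rank is 3.
Since rank = 3 (the number of vectors), the set is linearly independent.

linearly independent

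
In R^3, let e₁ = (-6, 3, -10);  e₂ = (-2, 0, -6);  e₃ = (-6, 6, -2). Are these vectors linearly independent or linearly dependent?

linearly dependent

Place the vectors as rows of a 3×3 matrix and reduce to echelon form.
The reduction yields 2 nonzero rows, so the rank is 2.
Since rank 2 < 3, the set is linearly dependent.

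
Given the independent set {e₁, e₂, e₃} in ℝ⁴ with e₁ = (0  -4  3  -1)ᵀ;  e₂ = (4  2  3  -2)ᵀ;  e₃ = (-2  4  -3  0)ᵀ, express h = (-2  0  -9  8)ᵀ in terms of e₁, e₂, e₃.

h = -4e₁ - 2e₂ - 3e₃

Write h = α₁e₁ + … + α₃e₃ and equate components.
Back-substitution yields (α₁, α₂, α₃) = (-4, -2, -3).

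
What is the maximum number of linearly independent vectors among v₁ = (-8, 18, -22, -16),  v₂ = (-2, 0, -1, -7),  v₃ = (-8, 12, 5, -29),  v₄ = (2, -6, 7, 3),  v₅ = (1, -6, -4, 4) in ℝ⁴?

3

Put the 4×5 matrix [v₁|v₂|v₃|v₄|v₅] into echelon form.
There are 3 pivot columns, so rank = 3.
(With 5 elements in a 4-dimensional space the rank is at most 4.)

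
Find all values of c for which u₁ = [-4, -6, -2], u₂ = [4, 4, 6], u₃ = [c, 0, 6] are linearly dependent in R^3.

Dependence holds iff the 3×3 matrix [u₁ u₂ u₃] is singular.
Expanding, det = 48 - 28*c.
Setting this to zero gives c = 12/7.

c = 12/7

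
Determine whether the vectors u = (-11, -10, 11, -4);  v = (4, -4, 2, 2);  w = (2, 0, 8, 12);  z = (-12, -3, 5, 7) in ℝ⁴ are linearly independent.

Place the vectors as rows of a 4×4 matrix and reduce to echelon form.
The reduction yields 4 nonzero rows, so the rank is 4.
Since rank = 4 (the number of vectors), the set is linearly independent.

linearly independent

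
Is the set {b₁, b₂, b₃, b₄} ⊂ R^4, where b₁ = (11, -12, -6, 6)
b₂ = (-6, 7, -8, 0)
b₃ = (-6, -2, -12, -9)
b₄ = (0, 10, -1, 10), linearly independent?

Place the vectors as rows of a 4×4 matrix and reduce to echelon form.
The reduction yields 4 nonzero rows, so the rank is 4.
Since rank = 4 (the number of vectors), the set is linearly independent.

linearly independent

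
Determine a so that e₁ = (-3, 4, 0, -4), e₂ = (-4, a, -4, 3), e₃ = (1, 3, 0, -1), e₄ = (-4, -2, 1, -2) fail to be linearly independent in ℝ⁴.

The set is linearly dependent precisely when det[e₁; e₂; e₃; e₄] = 0.
Expanding, det = -7*a - 39.
This vanishes exactly when a = -39/7.

a = -39/7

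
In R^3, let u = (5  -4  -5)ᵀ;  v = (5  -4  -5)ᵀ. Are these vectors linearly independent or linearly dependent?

Place the vectors as rows of a 2×3 matrix and reduce to echelon form.
The reduction yields 1 nonzero row, so the rank is 1.
Since rank 1 < 2, the set is linearly dependent.
Indeed u - v = 0.

linearly dependent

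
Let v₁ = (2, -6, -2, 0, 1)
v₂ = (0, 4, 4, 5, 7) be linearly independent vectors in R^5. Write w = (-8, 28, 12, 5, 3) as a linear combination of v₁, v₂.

w = -4v₁ + v₂

Write w = a₁v₁ + a₂v₂ and equate components.
The system has the unique solution (a₁, a₂) = (-4, 1).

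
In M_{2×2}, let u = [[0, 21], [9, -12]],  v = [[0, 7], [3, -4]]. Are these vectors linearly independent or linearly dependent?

linearly dependent

Take coordinates with respect to the standard basis {E₁₁, E₁₂, E₂₁, E₂₂}.
One vector is a scalar multiple of another, so the set is dependent.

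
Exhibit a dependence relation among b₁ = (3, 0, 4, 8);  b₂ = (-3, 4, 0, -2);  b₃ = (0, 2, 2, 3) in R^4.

b₁ + b₂ - 2b₃ = 0

Set up α₁b₁ + … + α₃b₃ = 0 and solve the homogeneous system.
The free variable yields coefficients (1, 1, -2) (any nonzero multiple also works).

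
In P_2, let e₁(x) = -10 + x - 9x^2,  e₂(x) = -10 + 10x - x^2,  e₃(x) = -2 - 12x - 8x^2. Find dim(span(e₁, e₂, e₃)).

dim = 3

Use coordinates relative to {1, x, x^2}.
Apply Gaussian elimination to the matrix whose rows are e₁, e₂, e₃.
Reduction leaves 3 leading entries, giving rank 3.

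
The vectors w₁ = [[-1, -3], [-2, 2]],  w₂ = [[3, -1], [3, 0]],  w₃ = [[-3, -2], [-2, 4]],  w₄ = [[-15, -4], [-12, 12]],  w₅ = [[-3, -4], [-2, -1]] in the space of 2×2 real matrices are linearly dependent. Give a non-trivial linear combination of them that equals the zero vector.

2w₂ - 3w₃ + w₄ = 0

Take coordinates with respect to {E₁₁, E₁₂, E₂₁, E₂₂}.
Solve the homogeneous system with w₁, w₂, w₃, w₄, w₅ as columns by row-reducing the coefficient matrix.
One solution (up to scaling) is (0, 2, -3, 1, 0).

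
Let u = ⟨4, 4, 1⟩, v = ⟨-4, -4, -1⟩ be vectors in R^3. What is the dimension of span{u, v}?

Form the matrix with u, v as columns and reduce.
The echelon form has 1 nonzero row, so the rank is 1.

dim = 1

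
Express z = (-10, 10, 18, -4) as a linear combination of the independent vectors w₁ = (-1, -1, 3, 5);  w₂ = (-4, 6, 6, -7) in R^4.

z = 2w₁ + 2w₂

Set up the augmented matrix [w₁ | w₂ | z] and row-reduce.
Back-substitution yields (α₁, α₂) = (2, 2).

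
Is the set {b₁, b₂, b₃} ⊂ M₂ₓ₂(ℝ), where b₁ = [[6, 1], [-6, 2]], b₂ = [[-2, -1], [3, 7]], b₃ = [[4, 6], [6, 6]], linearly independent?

Write each element as a coordinate vector in ℝ⁴ using {E₁₁, E₁₂, E₂₁, E₂₂}.
Place the vectors as rows of a 3×4 matrix and reduce to echelon form.
The reduction yields 3 nonzero rows, so the rank is 3.
Since rank = 3 (the number of vectors), the set is linearly independent.

linearly independent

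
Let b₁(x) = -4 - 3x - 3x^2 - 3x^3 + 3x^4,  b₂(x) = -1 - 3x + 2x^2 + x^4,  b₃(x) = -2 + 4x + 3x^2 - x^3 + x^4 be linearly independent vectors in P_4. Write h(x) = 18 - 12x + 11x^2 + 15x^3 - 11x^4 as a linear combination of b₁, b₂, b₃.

h = -4b₁ + 4b₂ - 3b₃

Work in coordinates with respect to the standard basis {1, x, …, x^4}.
Write h = c₁b₁ + … + c₃b₃ and equate components.
The system has the unique solution (c₁, c₂, c₃) = (-4, 4, -3).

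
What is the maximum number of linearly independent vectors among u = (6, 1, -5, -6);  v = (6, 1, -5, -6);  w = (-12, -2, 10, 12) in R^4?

1

Put the 4×3 matrix [u|v|w] into echelon form.
Exactly 1 pivot survives; hence the rank is 1.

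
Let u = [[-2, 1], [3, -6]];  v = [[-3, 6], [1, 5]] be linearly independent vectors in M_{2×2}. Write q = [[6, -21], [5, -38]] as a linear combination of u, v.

q = 3u - 4v

Take coordinate vectors relative to {E₁₁, E₁₂, E₂₁, E₂₂}.
Set up the augmented matrix [u | v | q] and row-reduce.
Back-substitution yields (α₁, α₂) = (3, -4).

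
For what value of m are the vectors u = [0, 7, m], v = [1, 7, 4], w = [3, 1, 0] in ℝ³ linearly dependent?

Place the vectors as rows of a 3×3 matrix; dependence ⇔ determinant zero.
The determinant works out to 84 - 20*m.
This vanishes exactly when m = 21/5.

m = 21/5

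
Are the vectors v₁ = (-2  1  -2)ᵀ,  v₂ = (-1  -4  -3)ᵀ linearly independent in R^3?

linearly independent

Row-reduce the matrix whose columns are v₁, v₂.
The reduction yields 2 nonzero rows, so the rank is 2.
Since rank = 2 (the number of vectors), the set is linearly independent.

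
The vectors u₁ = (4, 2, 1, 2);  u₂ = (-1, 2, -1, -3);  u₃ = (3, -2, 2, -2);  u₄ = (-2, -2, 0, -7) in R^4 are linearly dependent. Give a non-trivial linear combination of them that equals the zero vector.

u₁ - u₂ - u₃ + u₄ = 0

Write the vectors as columns of a matrix and find a nonzero vector in its null space.
The free variable yields coefficients (1, -1, -1, 1) (any nonzero multiple also works).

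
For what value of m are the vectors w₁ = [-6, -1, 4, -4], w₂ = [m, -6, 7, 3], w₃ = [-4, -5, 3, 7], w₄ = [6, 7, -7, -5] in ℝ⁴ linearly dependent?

m = -10

Dependence holds iff the 4×4 matrix [w₁ w₂ w₃ w₄] is singular.
Expanding, det = -6*m - 60.
Setting this to zero gives m = -10.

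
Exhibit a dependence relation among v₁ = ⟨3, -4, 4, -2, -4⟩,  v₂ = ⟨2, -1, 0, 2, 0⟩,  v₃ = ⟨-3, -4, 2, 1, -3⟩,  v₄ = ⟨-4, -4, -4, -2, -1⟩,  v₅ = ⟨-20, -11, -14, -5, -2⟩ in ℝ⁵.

v₁ + v₂ - v₃ - 3v₄ + v₅ = 0

Row-reduce the matrix with v₁, v₂, v₃, v₄, v₅ as columns; the null space gives the coefficients.
The free variable yields coefficients (1, 1, -1, -3, 1) (any nonzero multiple also works).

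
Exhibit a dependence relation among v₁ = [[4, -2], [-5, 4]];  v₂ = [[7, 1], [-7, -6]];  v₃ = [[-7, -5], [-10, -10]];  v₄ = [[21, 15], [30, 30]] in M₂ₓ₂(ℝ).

Pass to coordinate vectors relative to the basis {E₁₁, E₁₂, E₂₁, E₂₂}.
Row-reduce the matrix with v₁, v₂, v₃, v₄ as columns; the null space gives the coefficients.
A generator of the null space is (0, 0, 3, 1).

3v₃ + v₄ = 0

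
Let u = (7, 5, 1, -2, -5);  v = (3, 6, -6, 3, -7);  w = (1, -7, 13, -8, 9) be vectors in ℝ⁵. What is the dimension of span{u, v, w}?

2

Row-reduce the 3×5 matrix with these as rows.
The echelon form has 2 nonzero rows, so the rank is 2.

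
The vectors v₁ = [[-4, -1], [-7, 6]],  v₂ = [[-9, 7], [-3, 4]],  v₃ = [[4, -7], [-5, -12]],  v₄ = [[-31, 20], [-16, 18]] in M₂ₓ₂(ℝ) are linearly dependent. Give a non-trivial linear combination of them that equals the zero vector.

v₁ + 3v₂ - v₄ = 0

Pass to coordinate vectors relative to the basis {E₁₁, E₁₂, E₂₁, E₂₂}.
Solve the homogeneous system with v₁, v₂, v₃, v₄ as columns by row-reducing the coefficient matrix.
The free variable yields coefficients (1, 3, 0, -1) (any nonzero multiple also works).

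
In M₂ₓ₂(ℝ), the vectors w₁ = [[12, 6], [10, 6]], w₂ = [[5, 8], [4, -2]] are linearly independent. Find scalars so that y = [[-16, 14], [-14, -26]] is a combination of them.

y = -3w₁ + 4w₂

Work in coordinates with respect to the standard basis {E₁₁, E₁₂, E₂₁, E₂₂}.
Since w₁, w₂ are independent, the coefficients expressing y are uniquely determined by a linear system.
Row-reducing the augmented matrix gives the unique coefficients (α₁, α₂) = (-3, 4).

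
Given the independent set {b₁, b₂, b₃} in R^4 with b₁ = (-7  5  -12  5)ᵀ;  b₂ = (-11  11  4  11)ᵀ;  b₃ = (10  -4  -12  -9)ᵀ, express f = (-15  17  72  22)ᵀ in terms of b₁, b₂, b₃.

f = -4b₁ + 3b₂ - b₃

Set up the augmented matrix [b₁ | b₂ | b₃ | f] and row-reduce.
The system has the unique solution (α₁, α₂, α₃) = (-4, 3, -1).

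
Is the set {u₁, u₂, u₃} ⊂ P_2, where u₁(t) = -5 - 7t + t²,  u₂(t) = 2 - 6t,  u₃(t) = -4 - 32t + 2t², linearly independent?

Write each element as a coordinate vector in ℝ³ using {1, t, t²}.
Form the 3×3 matrix with these as columns; its determinant is 0.
A zero determinant means the columns are linearly dependent.
Indeed 2u₁ + 3u₂ - u₃ = 0.

linearly dependent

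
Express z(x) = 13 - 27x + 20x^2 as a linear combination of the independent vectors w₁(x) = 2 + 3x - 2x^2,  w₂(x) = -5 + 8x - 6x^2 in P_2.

Identify each element with its coordinate vector in ℝ³ via {1, x, x^2}.
Set up the augmented matrix [w₁ | w₂ | z] and row-reduce.
Row-reducing the augmented matrix gives the unique coefficients (a₁, a₂) = (-1, -3).

z = -w₁ - 3w₂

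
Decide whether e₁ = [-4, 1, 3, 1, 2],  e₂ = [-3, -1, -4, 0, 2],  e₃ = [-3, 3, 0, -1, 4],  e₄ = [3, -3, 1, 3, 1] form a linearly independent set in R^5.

linearly independent

Row-reduce the matrix whose columns are e₁, e₂, e₃, e₄.
The reduction yields 4 nonzero rows, so the rank is 4.
Since rank = 4 (the number of vectors), the set is linearly independent.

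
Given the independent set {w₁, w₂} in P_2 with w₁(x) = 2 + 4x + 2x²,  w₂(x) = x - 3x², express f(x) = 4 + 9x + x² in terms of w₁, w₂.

f = 2w₁ + w₂

Take coordinate vectors relative to {1, x, x²}.
Solve the system with w₁, w₂ as columns and f as the right-hand side.
The system has the unique solution (a₁, a₂) = (2, 1).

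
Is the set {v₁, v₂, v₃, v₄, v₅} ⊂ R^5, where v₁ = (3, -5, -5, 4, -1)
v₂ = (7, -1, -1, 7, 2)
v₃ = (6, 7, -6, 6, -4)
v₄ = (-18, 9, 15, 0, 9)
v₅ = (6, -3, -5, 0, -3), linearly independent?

linearly dependent

One vector is a scalar multiple of another, so the set is dependent.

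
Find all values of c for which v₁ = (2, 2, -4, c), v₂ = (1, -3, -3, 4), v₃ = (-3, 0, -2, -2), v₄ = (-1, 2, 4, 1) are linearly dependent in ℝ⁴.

The set is linearly dependent precisely when det[v₁; v₂; v₃; v₄] = 0.
The determinant works out to 20*c + 290.
Setting this to zero gives c = -29/2.

c = -29/2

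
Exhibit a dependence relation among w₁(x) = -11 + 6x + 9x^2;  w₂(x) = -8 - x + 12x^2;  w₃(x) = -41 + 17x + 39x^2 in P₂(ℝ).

3w₁ + w₂ - w₃ = 0

Take coordinates with respect to {1, x, x^2}.
Row-reduce the matrix with w₁, w₂, w₃ as columns; the null space gives the coefficients.
A generator of the null space is (3, 1, -1).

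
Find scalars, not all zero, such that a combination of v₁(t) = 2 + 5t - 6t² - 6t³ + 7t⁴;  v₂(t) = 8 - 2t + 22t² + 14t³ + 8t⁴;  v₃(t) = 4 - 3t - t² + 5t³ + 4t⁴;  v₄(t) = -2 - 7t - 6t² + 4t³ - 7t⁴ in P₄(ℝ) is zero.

Pass to coordinate vectors relative to the basis {1, t, …, t⁴}.
Row-reduce the matrix with v₁, v₂, v₃, v₄ as columns; the null space gives the coefficients.
One solution (up to scaling) is (2, 1, -2, 2).

2v₁ + v₂ - 2v₃ + 2v₄ = 0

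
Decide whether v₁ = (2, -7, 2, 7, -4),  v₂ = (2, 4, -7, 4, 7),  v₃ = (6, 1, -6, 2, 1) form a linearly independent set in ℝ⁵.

linearly independent

Row-reduce the matrix whose columns are v₁, v₂, v₃.
The reduction yields 3 nonzero rows, so the rank is 3.
Since rank = 3 (the number of vectors), the set is linearly independent.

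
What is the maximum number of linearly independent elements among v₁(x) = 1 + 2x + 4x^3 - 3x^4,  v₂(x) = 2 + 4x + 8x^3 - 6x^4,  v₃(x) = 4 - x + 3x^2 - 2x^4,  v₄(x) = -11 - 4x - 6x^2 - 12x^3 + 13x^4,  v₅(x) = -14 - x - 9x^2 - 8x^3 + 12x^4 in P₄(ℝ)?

Represent each element by its coordinate vector in ℝ⁵.
Apply Gaussian elimination to the matrix whose rows are v₁, v₂, v₃, v₄, v₅.
The echelon form has 2 nonzero rows, so the rank is 2.

2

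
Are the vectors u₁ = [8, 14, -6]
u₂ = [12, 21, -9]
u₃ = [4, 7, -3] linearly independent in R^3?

Form the 3×3 matrix with these as columns; its determinant is 0.
A zero determinant means the columns are linearly dependent.

linearly dependent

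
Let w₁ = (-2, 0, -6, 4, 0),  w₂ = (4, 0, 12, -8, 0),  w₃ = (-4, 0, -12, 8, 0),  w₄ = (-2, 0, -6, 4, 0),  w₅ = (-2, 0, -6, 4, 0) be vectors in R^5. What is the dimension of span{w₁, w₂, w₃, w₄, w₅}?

dim = 1

Row-reduce the 5×5 matrix with these as rows.
There is 1 pivot column, so rank = 1.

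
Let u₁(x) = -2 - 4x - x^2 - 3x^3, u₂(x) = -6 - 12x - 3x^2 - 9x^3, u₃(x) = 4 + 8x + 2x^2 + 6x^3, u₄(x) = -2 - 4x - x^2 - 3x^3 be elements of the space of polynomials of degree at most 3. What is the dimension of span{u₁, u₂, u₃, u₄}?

1

Use coordinates relative to {1, x, …, x^3}.
Form the matrix with u₁, u₂, u₃, u₄ as columns and reduce.
The echelon form has 1 nonzero row, so the rank is 1.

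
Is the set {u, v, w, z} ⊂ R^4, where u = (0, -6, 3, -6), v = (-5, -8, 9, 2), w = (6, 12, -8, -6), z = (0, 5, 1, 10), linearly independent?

The matrix [u|v|w|z] has determinant -1230.
A nonzero determinant means the columns are linearly independent.

linearly independent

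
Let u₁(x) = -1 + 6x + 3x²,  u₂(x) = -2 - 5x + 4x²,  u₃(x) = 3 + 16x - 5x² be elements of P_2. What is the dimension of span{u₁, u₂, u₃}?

Use coordinates relative to {1, x, x²}.
Put the 3×3 matrix [u₁|u₂|u₃] into echelon form.
Reduction leaves 2 leading entries, giving rank 2.

2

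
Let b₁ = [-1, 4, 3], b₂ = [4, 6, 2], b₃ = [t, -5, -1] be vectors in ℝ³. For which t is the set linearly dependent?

The vectors are dependent exactly when the determinant of the matrix with rows b₁, b₂, b₃ vanishes.
Cofactor expansion gives det = -10*t - 48.
This vanishes exactly when t = -24/5.

t = -24/5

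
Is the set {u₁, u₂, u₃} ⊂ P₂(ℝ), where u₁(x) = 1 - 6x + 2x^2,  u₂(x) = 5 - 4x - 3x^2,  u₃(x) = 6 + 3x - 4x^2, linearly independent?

linearly independent

Write each element as a coordinate vector in ℝ³ using {1, x, x^2}.
The matrix [u₁|u₂|u₃] has determinant 91.
A nonzero determinant means the columns are linearly independent.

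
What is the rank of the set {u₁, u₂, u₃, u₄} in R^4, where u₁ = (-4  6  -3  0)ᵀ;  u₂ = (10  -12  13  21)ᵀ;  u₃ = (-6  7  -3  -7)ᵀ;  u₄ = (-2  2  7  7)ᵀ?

Put the 4×4 matrix [u₁|u₂|u₃|u₄] into echelon form.
Exactly 3 pivots survive; hence the rank is 3.

3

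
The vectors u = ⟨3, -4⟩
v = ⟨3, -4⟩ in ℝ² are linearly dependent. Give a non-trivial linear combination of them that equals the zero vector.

u - v = 0

Solve the homogeneous system with u, v as columns by row-reducing the coefficient matrix.
One solution (up to scaling) is (1, -1).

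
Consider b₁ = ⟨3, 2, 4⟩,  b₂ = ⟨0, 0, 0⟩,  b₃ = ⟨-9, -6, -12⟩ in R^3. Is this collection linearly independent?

One of the vectors is the zero vector, so the set is linearly dependent.

linearly dependent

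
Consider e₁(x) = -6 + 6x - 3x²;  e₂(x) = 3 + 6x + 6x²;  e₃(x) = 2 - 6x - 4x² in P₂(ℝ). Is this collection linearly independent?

linearly independent

Take coordinates with respect to the standard basis {1, x, x²}.
Form the 3×3 matrix with these as columns; its determinant is 162.
A nonzero determinant means the columns are linearly independent.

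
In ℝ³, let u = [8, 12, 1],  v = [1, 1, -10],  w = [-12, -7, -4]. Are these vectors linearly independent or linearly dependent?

Place the vectors as rows of a 3×3 matrix and reduce to echelon form.
The reduction yields 3 nonzero rows, so the rank is 3.
Since rank = 3 (the number of vectors), the set is linearly independent.

linearly independent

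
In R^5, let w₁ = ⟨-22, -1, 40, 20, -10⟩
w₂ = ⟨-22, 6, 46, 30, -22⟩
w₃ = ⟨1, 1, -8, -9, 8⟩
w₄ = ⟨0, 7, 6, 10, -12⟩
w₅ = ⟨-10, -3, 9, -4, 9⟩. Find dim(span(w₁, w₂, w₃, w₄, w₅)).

3

Put the 5×5 matrix [w₁|w₂|w₃|w₄|w₅] into echelon form.
Reduction leaves 3 leading entries, giving rank 3.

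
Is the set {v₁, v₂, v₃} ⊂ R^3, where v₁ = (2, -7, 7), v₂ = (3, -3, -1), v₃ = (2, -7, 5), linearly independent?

Row-reduce the matrix whose columns are v₁, v₂, v₃.
The reduction yields 3 nonzero rows, so the rank is 3.
Since rank = 3 (the number of vectors), the set is linearly independent.

linearly independent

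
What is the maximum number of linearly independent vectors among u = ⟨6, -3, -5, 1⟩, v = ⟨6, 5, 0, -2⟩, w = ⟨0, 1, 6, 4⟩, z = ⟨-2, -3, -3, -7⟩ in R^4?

4

Put the 4×4 matrix [u|v|w|z] into echelon form.
There are 4 pivot columns, so rank = 4.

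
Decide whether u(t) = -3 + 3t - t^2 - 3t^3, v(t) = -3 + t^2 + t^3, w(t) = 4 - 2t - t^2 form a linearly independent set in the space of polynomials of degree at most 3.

Take coordinates with respect to the standard basis {1, t, …, t^3}.
Place the vectors as rows of a 3×4 matrix and reduce to echelon form.
The reduction yields 3 nonzero rows, so the rank is 3.
Since rank = 3 (the number of vectors), the set is linearly independent.

linearly independent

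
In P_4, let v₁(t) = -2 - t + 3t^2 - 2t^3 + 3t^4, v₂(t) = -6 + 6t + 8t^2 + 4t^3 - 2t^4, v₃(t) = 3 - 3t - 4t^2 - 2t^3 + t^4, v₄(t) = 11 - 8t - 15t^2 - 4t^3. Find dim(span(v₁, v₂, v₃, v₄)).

2

Represent each element by its coordinate vector in ℝ⁵.
Apply Gaussian elimination to the matrix whose rows are v₁, v₂, v₃, v₄.
There are 2 pivot columns, so rank = 2.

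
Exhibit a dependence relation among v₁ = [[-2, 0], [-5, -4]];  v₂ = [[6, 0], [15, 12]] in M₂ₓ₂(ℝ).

3v₁ + v₂ = 0

Take coordinates with respect to {E₁₁, E₁₂, E₂₁, E₂₂}.
Row-reduce the matrix with v₁, v₂ as columns; the null space gives the coefficients.
The free variable yields coefficients (3, 1) (any nonzero multiple also works).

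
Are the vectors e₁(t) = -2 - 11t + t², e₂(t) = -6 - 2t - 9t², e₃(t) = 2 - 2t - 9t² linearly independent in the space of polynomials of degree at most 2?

linearly independent

Write each element as a coordinate vector in ℝ³ using {1, t, t²}.
Row-reduce the matrix whose columns are e₁, e₂, e₃.
The reduction yields 3 nonzero rows, so the rank is 3.
Since rank = 3 (the number of vectors), the set is linearly independent.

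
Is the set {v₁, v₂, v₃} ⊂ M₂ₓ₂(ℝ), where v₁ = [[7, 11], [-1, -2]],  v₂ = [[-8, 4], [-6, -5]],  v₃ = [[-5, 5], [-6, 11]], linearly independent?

Write each element as a coordinate vector in ℝ⁴ using {E₁₁, E₁₂, E₂₁, E₂₂}.
Place the vectors as rows of a 3×4 matrix and reduce to echelon form.
The reduction yields 3 nonzero rows, so the rank is 3.
Since rank = 3 (the number of vectors), the set is linearly independent.

linearly independent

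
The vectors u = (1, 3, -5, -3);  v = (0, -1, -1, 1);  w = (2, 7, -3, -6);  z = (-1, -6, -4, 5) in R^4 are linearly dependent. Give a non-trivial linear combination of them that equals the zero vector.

Solve the homogeneous system with u, v, w, z as columns by row-reducing the coefficient matrix.
A generator of the null space is (1, 2, -1, -1).

u + 2v - w - z = 0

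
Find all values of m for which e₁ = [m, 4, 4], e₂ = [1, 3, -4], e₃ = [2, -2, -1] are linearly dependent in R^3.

m = -60/11

Dependence holds iff the 3×3 matrix [e₁ e₂ e₃] is singular.
Expanding, det = -11*m - 60.
Setting this to zero gives m = -60/11.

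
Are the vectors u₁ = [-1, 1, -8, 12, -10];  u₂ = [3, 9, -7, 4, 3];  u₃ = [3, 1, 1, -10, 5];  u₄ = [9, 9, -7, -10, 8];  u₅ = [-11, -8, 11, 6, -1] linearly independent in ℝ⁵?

linearly independent

Form the 5×5 matrix with these as columns; its determinant is 1806.
A nonzero determinant means the columns are linearly independent.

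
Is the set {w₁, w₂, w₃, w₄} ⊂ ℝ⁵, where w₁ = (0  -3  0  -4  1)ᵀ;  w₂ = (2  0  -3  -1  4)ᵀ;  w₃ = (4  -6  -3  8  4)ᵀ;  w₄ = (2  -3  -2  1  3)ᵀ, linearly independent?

Place the vectors as rows of a 4×5 matrix and reduce to echelon form.
The reduction yields 3 nonzero rows, so the rank is 3.
Since rank 3 < 4, the set is linearly dependent.
Indeed w₁ + w₂ + w₃ - 3w₄ = 0.

linearly dependent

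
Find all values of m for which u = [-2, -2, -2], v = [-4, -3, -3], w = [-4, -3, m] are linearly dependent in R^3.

m = -3

Place the vectors as rows of a 3×3 matrix; dependence ⇔ determinant zero.
Expanding, det = -2*m - 6.
Solving -2*m - 6 = 0 yields m = -3.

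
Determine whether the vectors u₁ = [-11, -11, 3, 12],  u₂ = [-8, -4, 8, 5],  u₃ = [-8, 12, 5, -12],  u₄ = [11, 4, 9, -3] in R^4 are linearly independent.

linearly independent

The matrix [u₁|u₂|u₃|u₄] has determinant 823.
A nonzero determinant means the columns are linearly independent.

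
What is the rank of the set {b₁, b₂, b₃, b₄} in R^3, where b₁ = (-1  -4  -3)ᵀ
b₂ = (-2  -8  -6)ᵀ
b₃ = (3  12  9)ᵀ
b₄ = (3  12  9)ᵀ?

rank 1

Apply Gaussian elimination to the matrix whose rows are b₁, b₂, b₃, b₄.
The echelon form has 1 nonzero row, so the rank is 1.
(With 4 elements in a 3-dimensional space the rank is at most 3.)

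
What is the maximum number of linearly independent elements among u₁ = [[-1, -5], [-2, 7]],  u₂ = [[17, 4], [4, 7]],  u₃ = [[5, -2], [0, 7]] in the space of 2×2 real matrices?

2

Use coordinates relative to {E₁₁, E₁₂, E₂₁, E₂₂}.
Apply Gaussian elimination to the matrix whose rows are u₁, u₂, u₃.
Reduction leaves 2 leading entries, giving rank 2.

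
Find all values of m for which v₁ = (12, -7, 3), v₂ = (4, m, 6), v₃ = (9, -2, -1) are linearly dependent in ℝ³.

Place the vectors as rows of a 3×3 matrix; dependence ⇔ determinant zero.
The determinant works out to -39*m - 286.
Solving -39*m - 286 = 0 yields m = -22/3.

m = -22/3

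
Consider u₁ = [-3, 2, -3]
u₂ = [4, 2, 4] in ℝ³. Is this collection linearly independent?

Row-reduce the matrix whose columns are u₁, u₂.
The reduction yields 2 nonzero rows, so the rank is 2.
Since rank = 2 (the number of vectors), the set is linearly independent.

linearly independent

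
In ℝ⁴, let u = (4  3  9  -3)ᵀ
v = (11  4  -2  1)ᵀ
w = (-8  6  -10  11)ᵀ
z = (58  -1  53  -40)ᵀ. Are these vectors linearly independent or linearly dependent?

linearly dependent

Row-reduce the matrix whose columns are u, v, w, z.
The reduction yields 3 nonzero rows, so the rank is 3.
Since rank 3 < 4, the set is linearly dependent.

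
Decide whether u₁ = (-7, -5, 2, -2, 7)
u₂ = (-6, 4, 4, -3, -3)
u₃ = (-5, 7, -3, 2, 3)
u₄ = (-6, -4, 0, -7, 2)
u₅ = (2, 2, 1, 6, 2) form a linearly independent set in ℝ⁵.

linearly independent

Form the 5×5 matrix with these as columns; its determinant is -1182.
A nonzero determinant means the columns are linearly independent.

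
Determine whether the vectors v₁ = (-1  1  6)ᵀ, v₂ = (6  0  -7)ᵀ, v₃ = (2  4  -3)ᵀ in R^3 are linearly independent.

linearly independent

Place the vectors as rows of a 3×3 matrix and reduce to echelon form.
The reduction yields 3 nonzero rows, so the rank is 3.
Since rank = 3 (the number of vectors), the set is linearly independent.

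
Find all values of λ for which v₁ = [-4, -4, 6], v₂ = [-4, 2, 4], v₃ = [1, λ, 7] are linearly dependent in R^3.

λ = -49/2

The vectors are dependent exactly when the determinant of the matrix with rows v₁, v₂, v₃ vanishes.
The determinant works out to -8*λ - 196.
Setting this to zero gives λ = -49/2.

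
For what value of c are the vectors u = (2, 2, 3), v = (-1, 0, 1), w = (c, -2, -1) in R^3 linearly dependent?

c = -4

Place the vectors as rows of a 3×3 matrix; dependence ⇔ determinant zero.
The determinant works out to 2*c + 8.
Setting this to zero gives c = -4.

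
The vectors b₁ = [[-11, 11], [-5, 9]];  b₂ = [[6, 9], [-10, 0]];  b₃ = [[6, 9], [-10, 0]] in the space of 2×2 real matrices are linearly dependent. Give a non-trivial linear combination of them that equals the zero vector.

Write each element as a vector in ℝ⁴ using {E₁₁, E₁₂, E₂₁, E₂₂}.
Row-reduce the matrix with b₁, b₂, b₃ as columns; the null space gives the coefficients.
One solution (up to scaling) is (0, 1, -1).

b₂ - b₃ = 0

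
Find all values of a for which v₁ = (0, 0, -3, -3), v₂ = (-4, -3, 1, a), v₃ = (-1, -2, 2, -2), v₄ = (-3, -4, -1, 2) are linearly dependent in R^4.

a = 45/2

The set is linearly dependent precisely when det[v₁; v₂; v₃; v₄] = 0.
Expanding, det = 6*a - 135.
Solving 6*a - 135 = 0 yields a = 45/2.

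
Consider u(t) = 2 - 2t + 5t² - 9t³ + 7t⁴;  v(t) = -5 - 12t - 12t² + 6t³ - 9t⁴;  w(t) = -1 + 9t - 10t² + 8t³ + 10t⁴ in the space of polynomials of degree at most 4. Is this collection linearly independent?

linearly independent

Write each element as a coordinate vector in ℝ⁵ using {1, t, …, t⁴}.
Place the vectors as rows of a 3×5 matrix and reduce to echelon form.
The reduction yields 3 nonzero rows, so the rank is 3.
Since rank = 3 (the number of vectors), the set is linearly independent.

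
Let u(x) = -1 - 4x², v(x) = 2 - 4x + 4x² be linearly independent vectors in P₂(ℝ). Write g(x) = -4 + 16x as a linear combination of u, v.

g = -4u - 4v

Identify each element with its coordinate vector in ℝ³ via {1, x, x²}.
Since u, v are independent, the coefficients expressing g are uniquely determined by a linear system.
Row-reducing the augmented matrix gives the unique coefficients (α₁, α₂) = (-4, -4).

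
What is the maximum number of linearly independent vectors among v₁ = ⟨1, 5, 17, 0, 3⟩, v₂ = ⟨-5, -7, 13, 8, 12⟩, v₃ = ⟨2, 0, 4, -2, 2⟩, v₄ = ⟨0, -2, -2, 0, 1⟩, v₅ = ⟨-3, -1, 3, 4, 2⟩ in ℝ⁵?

Apply Gaussian elimination to the matrix whose rows are v₁, v₂, v₃, v₄, v₅.
Exactly 3 pivots survive; hence the rank is 3.

3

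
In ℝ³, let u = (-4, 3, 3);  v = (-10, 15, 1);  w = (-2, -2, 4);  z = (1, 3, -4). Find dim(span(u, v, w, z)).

3

Apply Gaussian elimination to the matrix whose rows are u, v, w, z.
The echelon form has 3 nonzero rows, so the rank is 3.
(With 4 elements in a 3-dimensional space the rank is at most 3.)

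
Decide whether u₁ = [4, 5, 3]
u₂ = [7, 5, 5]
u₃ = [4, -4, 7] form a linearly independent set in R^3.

Place the vectors as rows of a 3×3 matrix and reduce to echelon form.
The reduction yields 3 nonzero rows, so the rank is 3.
Since rank = 3 (the number of vectors), the set is linearly independent.

linearly independent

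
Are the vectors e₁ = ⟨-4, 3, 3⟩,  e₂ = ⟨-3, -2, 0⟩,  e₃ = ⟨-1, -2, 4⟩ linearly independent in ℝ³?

Place the vectors as rows of a 3×3 matrix and reduce to echelon form.
The reduction yields 3 nonzero rows, so the rank is 3.
Since rank = 3 (the number of vectors), the set is linearly independent.

linearly independent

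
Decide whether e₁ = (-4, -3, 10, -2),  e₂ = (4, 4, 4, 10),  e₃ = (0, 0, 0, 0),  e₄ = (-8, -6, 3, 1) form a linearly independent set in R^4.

One of the vectors is the zero vector, so the set is linearly dependent.

linearly dependent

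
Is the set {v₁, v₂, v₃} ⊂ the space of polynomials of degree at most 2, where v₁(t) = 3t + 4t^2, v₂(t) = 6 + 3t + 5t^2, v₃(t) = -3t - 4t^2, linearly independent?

linearly dependent

Write each element as a coordinate vector in ℝ³ using {1, t, t^2}.
Form the 3×3 matrix with these as columns; its determinant is 0.
A zero determinant means the columns are linearly dependent.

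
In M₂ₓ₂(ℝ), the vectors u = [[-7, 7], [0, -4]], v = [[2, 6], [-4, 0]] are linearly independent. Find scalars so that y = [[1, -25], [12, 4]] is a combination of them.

Identify each element with its coordinate vector in ℝ⁴ via {E₁₁, E₁₂, E₂₁, E₂₂}.
Write y = a₁u + a₂v and equate components.
Back-substitution yields (a₁, a₂) = (-1, -3).

y = -u - 3v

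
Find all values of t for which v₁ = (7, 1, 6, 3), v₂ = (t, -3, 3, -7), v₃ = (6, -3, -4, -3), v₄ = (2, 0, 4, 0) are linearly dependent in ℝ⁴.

The vectors are dependent exactly when the determinant of the matrix with rows v₁, v₂, v₃, v₄ vanishes.
The determinant works out to 24*t + 92.
This vanishes exactly when t = -23/6.

t = -23/6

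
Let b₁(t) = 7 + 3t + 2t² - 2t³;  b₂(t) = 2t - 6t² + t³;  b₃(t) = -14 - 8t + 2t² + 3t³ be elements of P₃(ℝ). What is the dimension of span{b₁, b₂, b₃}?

2

Pass to coordinate vectors with respect to the basis {1, t, …, t³}.
Form the matrix with b₁, b₂, b₃ as columns and reduce.
Reduction leaves 2 leading entries, giving rank 2.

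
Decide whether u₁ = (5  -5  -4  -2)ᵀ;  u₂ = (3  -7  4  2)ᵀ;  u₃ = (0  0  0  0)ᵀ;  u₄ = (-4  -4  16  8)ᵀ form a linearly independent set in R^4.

One of the vectors is the zero vector, so the set is linearly dependent.

linearly dependent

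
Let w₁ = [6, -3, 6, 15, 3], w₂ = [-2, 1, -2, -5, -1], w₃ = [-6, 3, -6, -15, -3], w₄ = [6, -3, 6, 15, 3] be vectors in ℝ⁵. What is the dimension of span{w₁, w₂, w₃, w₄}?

1

Form the matrix with w₁, w₂, w₃, w₄ as columns and reduce.
There is 1 pivot column, so rank = 1.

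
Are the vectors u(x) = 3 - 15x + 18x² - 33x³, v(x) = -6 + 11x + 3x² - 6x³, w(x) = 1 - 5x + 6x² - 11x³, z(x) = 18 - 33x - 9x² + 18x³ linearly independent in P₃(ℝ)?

linearly dependent

Take coordinates with respect to the standard basis {1, x, …, x³}.
The matrix [u|v|w|z] has determinant 0.
A zero determinant means the columns are linearly dependent.
Indeed u - 3w = 0.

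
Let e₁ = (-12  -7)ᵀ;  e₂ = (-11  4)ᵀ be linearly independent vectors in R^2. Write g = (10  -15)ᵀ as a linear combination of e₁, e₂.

Solve the system with e₁, e₂ as columns and g as the right-hand side.
Row-reducing the augmented matrix gives the unique coefficients (c₁, c₂) = (1, -2).

g = e₁ - 2e₂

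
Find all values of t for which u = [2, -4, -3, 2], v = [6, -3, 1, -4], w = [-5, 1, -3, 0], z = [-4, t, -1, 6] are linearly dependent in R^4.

t = 16/11

The set is linearly dependent precisely when det[u; v; w; z] = 0.
Expanding, det = 160 - 110*t.
Solving 160 - 110*t = 0 yields t = 16/11.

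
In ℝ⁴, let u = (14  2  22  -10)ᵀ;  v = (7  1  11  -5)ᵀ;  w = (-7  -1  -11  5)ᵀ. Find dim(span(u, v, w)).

1

Put the 4×3 matrix [u|v|w] into echelon form.
The echelon form has 1 nonzero row, so the rank is 1.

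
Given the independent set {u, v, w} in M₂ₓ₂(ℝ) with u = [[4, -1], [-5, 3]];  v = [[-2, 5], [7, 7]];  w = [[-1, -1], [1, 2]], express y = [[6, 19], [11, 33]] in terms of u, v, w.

Take coordinate vectors relative to {E₁₁, E₁₂, E₂₁, E₂₂}.
Set up the augmented matrix [u | v | w | y] and row-reduce.
Row-reducing the augmented matrix gives the unique coefficients (α₁, α₂, α₃) = (3, 4, -2).

y = 3u + 4v - 2w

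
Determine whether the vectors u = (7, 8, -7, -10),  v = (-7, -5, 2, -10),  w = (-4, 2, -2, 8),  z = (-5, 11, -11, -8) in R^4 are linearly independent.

linearly independent

Form the 4×4 matrix with these as columns; its determinant is -1464.
A nonzero determinant means the columns are linearly independent.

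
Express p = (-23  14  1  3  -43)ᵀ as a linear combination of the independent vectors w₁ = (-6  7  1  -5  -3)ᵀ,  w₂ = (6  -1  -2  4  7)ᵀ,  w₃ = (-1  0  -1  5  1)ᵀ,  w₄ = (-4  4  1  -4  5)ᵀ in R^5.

p = 4w₁ - 2w₂ + 3w₃ - 4w₄

Since w₁, w₂, w₃, w₄ are independent, the coefficients expressing p are uniquely determined by a linear system.
Row-reducing the augmented matrix gives the unique coefficients (a₁, …, a₄) = (4, -2, 3, -4).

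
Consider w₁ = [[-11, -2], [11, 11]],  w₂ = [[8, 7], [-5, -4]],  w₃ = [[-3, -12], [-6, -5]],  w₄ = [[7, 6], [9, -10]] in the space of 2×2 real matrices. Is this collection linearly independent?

linearly independent

Write each element as a coordinate vector in ℝ⁴ using {E₁₁, E₁₂, E₂₁, E₂₂}.
Form the 4×4 matrix with these as columns; its determinant is -881.
A nonzero determinant means the columns are linearly independent.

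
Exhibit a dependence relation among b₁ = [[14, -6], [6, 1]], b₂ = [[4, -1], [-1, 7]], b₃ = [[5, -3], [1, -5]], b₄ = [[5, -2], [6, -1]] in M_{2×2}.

b₁ - b₂ - b₃ - b₄ = 0

Take coordinates with respect to {E₁₁, E₁₂, E₂₁, E₂₂}.
Solve the homogeneous system with b₁, b₂, b₃, b₄ as columns by row-reducing the coefficient matrix.
The free variable yields coefficients (1, -1, -1, -1) (any nonzero multiple also works).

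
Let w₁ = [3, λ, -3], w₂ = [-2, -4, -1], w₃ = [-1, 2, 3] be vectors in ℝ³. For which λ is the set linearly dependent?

Place the vectors as rows of a 3×3 matrix; dependence ⇔ determinant zero.
Expanding, det = 7*λ - 6.
Solving 7*λ - 6 = 0 yields λ = 6/7.

λ = 6/7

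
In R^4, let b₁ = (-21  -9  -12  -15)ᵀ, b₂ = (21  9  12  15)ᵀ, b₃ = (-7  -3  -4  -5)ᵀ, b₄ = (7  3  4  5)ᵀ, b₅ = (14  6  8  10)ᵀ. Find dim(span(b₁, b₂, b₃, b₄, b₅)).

Put the 4×5 matrix [b₁|b₂|b₃|b₄|b₅] into echelon form.
Reduction leaves 1 leading entry, giving rank 1.
(With 5 elements in a 4-dimensional space the rank is at most 4.)

1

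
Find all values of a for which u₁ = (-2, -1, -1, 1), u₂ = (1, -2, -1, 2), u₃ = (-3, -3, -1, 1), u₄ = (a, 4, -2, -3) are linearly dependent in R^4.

Dependence holds iff the 4×4 matrix [u₁ u₂ u₃ u₄] is singular.
Cofactor expansion gives det = -2*a - 37.
This vanishes exactly when a = -37/2.

a = -37/2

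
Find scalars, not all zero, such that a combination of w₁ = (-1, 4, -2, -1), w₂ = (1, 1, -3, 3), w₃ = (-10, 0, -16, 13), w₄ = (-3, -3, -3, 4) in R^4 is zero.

2w₁ + w₂ - w₃ + 3w₄ = 0

Write the vectors as columns of a matrix and find a nonzero vector in its null space.
The free variable yields coefficients (2, 1, -1, 3) (any nonzero multiple also works).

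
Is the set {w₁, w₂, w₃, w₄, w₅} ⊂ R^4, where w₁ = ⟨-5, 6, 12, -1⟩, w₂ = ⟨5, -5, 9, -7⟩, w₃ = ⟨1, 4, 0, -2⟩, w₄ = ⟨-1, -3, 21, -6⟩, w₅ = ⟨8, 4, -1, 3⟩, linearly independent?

There are 5 vectors in a 4-dimensional space, so they cannot be linearly independent.

linearly dependent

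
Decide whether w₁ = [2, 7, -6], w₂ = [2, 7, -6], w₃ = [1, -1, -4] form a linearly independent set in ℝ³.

linearly dependent

Two of the vectors are equal, giving an immediate dependence.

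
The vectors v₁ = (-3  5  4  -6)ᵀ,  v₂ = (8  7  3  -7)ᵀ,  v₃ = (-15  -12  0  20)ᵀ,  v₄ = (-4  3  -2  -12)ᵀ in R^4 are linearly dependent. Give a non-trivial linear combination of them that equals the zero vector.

v₁ - 2v₂ - v₃ - v₄ = 0

Write the vectors as columns of a matrix and find a nonzero vector in its null space.
One solution (up to scaling) is (1, -2, -1, -1).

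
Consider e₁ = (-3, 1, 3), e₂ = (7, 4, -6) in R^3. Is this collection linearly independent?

linearly independent

Row-reduce the matrix whose columns are e₁, e₂.
The reduction yields 2 nonzero rows, so the rank is 2.
Since rank = 2 (the number of vectors), the set is linearly independent.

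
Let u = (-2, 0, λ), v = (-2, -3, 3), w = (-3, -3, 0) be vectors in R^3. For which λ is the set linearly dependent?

The vectors are dependent exactly when the determinant of the matrix with rows u, v, w vanishes.
Cofactor expansion gives det = -3*λ - 18.
Setting this to zero gives λ = -6.

λ = -6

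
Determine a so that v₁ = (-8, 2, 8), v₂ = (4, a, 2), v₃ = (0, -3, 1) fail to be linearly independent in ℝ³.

The set is linearly dependent precisely when det[v₁; v₂; v₃] = 0.
Cofactor expansion gives det = -8*a - 152.
Solving -8*a - 152 = 0 yields a = -19.

a = -19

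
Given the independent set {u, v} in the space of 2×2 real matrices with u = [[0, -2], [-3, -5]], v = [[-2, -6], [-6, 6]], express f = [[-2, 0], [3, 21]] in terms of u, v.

Work in coordinates with respect to the standard basis {E₁₁, E₁₂, E₂₁, E₂₂}.
Write f = α₁u + α₂v and equate components.
The system has the unique solution (α₁, α₂) = (-3, 1).

f = -3u + v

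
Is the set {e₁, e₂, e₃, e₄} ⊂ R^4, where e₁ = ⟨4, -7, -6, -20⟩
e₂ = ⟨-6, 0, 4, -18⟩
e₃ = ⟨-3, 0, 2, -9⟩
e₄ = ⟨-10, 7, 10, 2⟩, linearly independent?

Place the vectors as rows of a 4×4 matrix and reduce to echelon form.
The reduction yields 2 nonzero rows, so the rank is 2.
Since rank 2 < 4, the set is linearly dependent.
Indeed e₂ - 2e₃ = 0.

linearly dependent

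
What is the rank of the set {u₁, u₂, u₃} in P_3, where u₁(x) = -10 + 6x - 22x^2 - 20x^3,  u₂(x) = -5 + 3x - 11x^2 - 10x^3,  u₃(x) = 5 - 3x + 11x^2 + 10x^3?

Use coordinates relative to {1, x, …, x^3}.
Form the matrix with u₁, u₂, u₃ as columns and reduce.
There is 1 pivot column, so rank = 1.

1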